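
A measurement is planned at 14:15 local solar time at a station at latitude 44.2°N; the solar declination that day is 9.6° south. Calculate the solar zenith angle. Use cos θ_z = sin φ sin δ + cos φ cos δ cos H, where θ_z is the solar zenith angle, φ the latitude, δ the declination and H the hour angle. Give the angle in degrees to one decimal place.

61.9°

Hour angle H = 15° × (14.25 − 12) = 33.75°.
With φ = 44.2°, δ = -9.6°, H = 33.75°: sin φ sin δ = -0.1163, cos φ cos δ cos H = 0.5877, so cos θ_z = 0.4714.
θ_z = arccos(0.4714) = 61.87°.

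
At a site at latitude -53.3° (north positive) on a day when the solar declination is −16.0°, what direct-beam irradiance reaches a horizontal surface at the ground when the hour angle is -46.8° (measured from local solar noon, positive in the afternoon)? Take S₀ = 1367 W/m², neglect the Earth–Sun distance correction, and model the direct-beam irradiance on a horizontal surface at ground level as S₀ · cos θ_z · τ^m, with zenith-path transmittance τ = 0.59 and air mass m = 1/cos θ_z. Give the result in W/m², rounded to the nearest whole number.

356 W/m²

cos θ_z = sin(-53.3°) sin(-16.0°) + cos(-53.3°) cos(-16.0°) cos(-46.80°) = 0.2210 + 0.3933 = 0.6143.
Air mass m = 1/cos θ_z = 1/0.6143 = 1.628; τ^m = 0.59^1.628 = 0.4236.
Surface direct beam = 1367 × 0.6143 × 0.4236 = 355.72 W/m².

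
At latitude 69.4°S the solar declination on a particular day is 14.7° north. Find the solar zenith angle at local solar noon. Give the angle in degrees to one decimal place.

84.1°

At local solar noon the hour angle is zero, so the zenith angle is |φ − δ| = |-69.4° − (14.7°)| = 84.1°.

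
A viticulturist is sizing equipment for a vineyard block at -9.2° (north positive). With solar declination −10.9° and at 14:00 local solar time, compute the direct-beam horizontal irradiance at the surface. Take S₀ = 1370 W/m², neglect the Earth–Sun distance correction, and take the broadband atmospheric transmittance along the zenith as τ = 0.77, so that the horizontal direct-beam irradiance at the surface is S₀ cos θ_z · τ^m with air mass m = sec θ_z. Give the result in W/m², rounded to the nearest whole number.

Hour angle H = 15° × (14 − 12) = 30.00°.
cos θ_z = sin φ sin δ + cos φ cos δ cos H = (-0.1599)(-0.1891) + (0.9871)(0.9820)(0.8660) = 0.8697.
Air mass m = 1/cos θ_z = 1/0.8697 = 1.150; τ^m = 0.77^1.150 = 0.7404.
Surface direct beam = 1370 × 0.8697 × 0.7404 = 882.18 W/m².

882 W/m²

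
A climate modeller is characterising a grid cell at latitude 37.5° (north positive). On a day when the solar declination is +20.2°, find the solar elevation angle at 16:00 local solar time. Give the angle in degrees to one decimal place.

Hour angle H = 15° × (16 − 12) = 60.00°.
cos θ_z = sin(37.5°) sin(20.2°) + cos(37.5°) cos(20.2°) cos(60.00°) = 0.2102 + 0.3723 = 0.5825.
θ_z = arccos(0.5825) = 54.37°, so the elevation is 90° − 54.37° = 35.63°.

35.6°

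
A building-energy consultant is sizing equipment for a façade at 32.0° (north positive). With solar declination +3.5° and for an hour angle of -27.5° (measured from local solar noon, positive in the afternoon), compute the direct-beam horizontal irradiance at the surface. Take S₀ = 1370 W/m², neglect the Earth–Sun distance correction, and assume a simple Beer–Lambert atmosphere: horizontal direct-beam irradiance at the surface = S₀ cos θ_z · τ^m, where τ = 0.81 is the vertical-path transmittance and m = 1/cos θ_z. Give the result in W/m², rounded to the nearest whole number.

820 W/m²

With φ = 32.0°, δ = 3.5°, H = -27.50°: sin φ sin δ = 0.0324, cos φ cos δ cos H = 0.7508, so cos θ_z = 0.7832.
Air mass m = 1/cos θ_z = 1/0.7832 = 1.277; τ^m = 0.81^1.277 = 0.7641.
Surface direct beam = 1370 × 0.7832 × 0.7641 = 819.87 W/m².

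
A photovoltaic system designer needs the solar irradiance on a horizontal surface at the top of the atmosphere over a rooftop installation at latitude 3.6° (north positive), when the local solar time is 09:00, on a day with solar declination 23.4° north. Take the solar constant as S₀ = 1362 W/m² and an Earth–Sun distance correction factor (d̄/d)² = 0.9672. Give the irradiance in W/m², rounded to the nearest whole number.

Hour angle H = 15° × (9 − 12) = -45.00°.
cos θ_z = sin(3.6°) sin(23.4°) + cos(3.6°) cos(23.4°) cos(-45.00°) = 0.0249 + 0.6477 = 0.6726.
Top-of-atmosphere irradiance = S₀ (d̄/d)² cos θ_z = 1362 × 0.9672 × 0.6726 = 886.03 W/m².

886 W/m²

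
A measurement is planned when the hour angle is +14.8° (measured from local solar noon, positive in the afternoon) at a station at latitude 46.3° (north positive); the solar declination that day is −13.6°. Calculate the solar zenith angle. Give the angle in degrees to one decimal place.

cos θ_z = sin(46.3°) sin(-13.6°) + cos(46.3°) cos(-13.6°) cos(14.80°) = -0.1700 + 0.6492 = 0.4792.
θ_z = arccos(0.4792) = 61.37°.

61.4°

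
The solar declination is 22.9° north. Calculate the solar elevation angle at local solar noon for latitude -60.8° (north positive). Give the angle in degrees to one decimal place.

6.3°

At local solar noon the hour angle is zero, so the elevation is 90° − |φ − δ| = 90° − |-60.8° − (22.9°)| = 90° − 83.7° = 6.3°.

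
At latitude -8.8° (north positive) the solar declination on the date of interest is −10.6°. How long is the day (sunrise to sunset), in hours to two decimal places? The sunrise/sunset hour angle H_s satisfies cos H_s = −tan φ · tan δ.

The sunset hour angle satisfies cos H_s = −tan φ tan δ = -0.0290, giving H_s = 91.66°.
Day length = 2 H_s / 15° h⁻¹ = 183.32° / 15 = 12.221 h.

12.22 hours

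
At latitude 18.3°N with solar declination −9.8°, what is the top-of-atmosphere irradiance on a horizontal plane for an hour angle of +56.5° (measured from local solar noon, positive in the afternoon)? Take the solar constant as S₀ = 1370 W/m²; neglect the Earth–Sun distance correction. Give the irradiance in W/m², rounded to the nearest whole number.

634 W/m²

With φ = 18.3°, δ = -9.8°, H = 56.50°: sin φ sin δ = -0.0534, cos φ cos δ cos H = 0.5164, so cos θ_z = 0.4630.
Top-of-atmosphere irradiance = S₀ cos θ_z = 1370 × 0.4630 = 634.31 W/m².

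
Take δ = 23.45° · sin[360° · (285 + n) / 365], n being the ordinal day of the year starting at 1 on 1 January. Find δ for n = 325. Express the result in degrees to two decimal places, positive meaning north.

-20.64°

360 × (285 + 325) / 365 = 601.644°; sin(601.644°) = -0.8800.
δ = 23.45 × -0.8800 = -20.636° ≈ -20.64°.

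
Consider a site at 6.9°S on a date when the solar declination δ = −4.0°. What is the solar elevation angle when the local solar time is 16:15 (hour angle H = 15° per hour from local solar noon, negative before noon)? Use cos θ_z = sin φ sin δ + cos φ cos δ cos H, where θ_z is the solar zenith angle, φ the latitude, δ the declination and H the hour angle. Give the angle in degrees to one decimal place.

Hour angle H = 15° × (16.25 − 12) = 63.75°.
cos θ_z = sin φ sin δ + cos φ cos δ cos H = (-0.1201)(-0.0698) + (0.9928)(0.9976)(0.4423) = 0.4464.
θ_z = arccos(0.4464) = 63.49°, so the elevation is 90° − 63.49° = 26.51°.

26.5°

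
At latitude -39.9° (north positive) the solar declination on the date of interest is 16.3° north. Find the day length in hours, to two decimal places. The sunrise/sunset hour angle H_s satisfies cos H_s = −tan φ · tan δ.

cos H_s = −tan(-39.9°) · tan(16.3°) = 0.2445, so H_s = arccos(0.2445) = 75.85°.
Day length = 2 H_s / 15° h⁻¹ = 151.70° / 15 = 10.113 h.

10.11 hours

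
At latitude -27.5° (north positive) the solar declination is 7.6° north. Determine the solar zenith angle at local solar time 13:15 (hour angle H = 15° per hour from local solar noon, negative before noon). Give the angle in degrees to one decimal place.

39.5°

Hour angle H = 15° × (13.25 − 12) = 18.75°.
cos θ_z = sin φ sin δ + cos φ cos δ cos H = (-0.4617)(0.1323) + (0.8870)(0.9912)(0.9469) = 0.7714.
θ_z = arccos(0.7714) = 39.52°.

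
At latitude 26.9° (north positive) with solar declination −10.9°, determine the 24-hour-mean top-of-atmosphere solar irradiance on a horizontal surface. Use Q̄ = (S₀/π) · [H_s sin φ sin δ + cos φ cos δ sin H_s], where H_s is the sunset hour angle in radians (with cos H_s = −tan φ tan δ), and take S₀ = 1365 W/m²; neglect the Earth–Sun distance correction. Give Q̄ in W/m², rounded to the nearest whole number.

cos H_s = −tan(26.9°) · tan(-10.9°) = 0.0977, so H_s = arccos(0.0977) = 84.39°. In radians, H_s = 1.4729.
H_s sin φ sin δ = 1.4729 × 0.4524 × -0.1891 = -0.1260.
cos φ cos δ sin H_s = 0.8918 × 0.9820 × 0.9952 = 0.8715.
Q̄ = (1365/π) × (-0.1260 + 0.8715) = 434.49 × 0.7455 = 323.91 W/m².

324 W/m²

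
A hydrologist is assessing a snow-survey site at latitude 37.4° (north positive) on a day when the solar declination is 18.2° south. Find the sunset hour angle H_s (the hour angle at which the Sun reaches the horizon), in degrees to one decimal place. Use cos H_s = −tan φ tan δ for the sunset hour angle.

cos H_s = −tan(37.4°) · tan(-18.2°) = 0.2514, so H_s = arccos(0.2514) = 75.44°.

75.4°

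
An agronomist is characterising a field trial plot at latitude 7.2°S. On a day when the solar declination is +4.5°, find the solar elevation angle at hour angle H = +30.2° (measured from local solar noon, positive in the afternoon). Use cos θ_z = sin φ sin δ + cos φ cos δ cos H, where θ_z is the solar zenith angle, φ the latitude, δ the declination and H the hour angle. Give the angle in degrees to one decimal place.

57.7°

cos θ_z = sin φ sin δ + cos φ cos δ cos H = (-0.1253)(0.0785) + (0.9921)(0.9969)(0.8643) = 0.8450.
θ_z = arccos(0.8450) = 32.33°, so the elevation is 90° − 32.33° = 57.67°.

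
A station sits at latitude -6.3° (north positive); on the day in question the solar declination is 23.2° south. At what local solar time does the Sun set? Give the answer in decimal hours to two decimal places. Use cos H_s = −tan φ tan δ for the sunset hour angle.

18.18 h

−tan φ tan δ = −(-0.1104)(-0.4286) = -0.0473; H_s = arccos(-0.0473) = 92.71°.
Sunset is at 12 + H_s/15 = 12 + 6.181 = 18.181 h local solar time.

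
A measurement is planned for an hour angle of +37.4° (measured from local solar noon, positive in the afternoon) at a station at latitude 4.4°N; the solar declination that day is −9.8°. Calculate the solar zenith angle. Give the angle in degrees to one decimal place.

cos θ_z = sin φ sin δ + cos φ cos δ cos H = (0.0767)(-0.1702) + (0.9971)(0.9854)(0.7944) = 0.7675.
θ_z = arccos(0.7675) = 39.87°.

39.9°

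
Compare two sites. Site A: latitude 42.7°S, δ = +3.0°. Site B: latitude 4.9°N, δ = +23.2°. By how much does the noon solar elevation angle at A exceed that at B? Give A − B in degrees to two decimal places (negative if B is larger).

-27.40°

A: 90° − |-42.7 − (3.0)| = 44.30°.
B: 90° − |4.9 − (23.2)| = 71.70°.
A − B = 44.30 − 71.70 = -27.40°.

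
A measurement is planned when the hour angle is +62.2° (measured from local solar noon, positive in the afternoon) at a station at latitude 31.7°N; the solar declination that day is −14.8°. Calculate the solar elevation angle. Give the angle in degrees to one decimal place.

cos θ_z = sin(31.7°) sin(-14.8°) + cos(31.7°) cos(-14.8°) cos(62.20°) = -0.1342 + 0.3836 = 0.2494.
θ_z = arccos(0.2494) = 75.56°, so the elevation is 90° − 75.56° = 14.44°.

14.4°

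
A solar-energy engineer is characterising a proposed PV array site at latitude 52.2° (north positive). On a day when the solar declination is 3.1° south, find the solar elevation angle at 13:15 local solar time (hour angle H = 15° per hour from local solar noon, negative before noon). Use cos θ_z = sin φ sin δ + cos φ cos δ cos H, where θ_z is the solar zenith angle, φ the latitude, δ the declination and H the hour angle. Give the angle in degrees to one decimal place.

32.5°

Hour angle H = 15° × (13.25 − 12) = 18.75°.
cos θ_z = sin φ sin δ + cos φ cos δ cos H = (0.7902)(-0.0541) + (0.6129)(0.9985)(0.9469) = 0.5367.
θ_z = arccos(0.5367) = 57.54°, so the elevation is 90° − 57.54° = 32.46°.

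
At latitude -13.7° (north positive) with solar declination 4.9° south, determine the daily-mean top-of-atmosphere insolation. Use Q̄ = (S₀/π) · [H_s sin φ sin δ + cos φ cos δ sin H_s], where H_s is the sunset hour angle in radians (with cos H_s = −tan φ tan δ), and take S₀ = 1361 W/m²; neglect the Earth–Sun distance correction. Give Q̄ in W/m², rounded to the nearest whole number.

433 W/m²

The sunset hour angle satisfies cos H_s = −tan φ tan δ = -0.0209, giving H_s = 91.20°. In radians, H_s = 1.5917.
H_s sin φ sin δ = 1.5917 × -0.2368 × -0.0854 = 0.0322.
cos φ cos δ sin H_s = 0.9715 × 0.9963 × 0.9998 = 0.9677.
Q̄ = (1361/π) × (0.0322 + 0.9677) = 433.22 × 0.9999 = 433.18 W/m².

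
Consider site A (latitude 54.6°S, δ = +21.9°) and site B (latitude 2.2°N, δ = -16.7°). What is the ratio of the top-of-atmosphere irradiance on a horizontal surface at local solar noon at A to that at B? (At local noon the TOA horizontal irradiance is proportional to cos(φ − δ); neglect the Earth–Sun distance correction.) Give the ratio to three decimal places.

0.247

A: cos θ_z = cos(-54.6° − (21.9°)) = 0.2334.
B: cos θ_z = cos(2.2° − (-16.7°)) = 0.9461.
Ratio A/B = 0.2334 / 0.9461 = 0.2467.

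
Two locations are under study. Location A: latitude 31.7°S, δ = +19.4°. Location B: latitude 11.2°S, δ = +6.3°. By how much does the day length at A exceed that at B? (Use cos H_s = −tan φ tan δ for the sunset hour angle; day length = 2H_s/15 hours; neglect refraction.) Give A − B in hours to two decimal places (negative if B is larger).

A: H_s = arccos(−tan -31.7° · tan 19.4°) = 77.44°, so 2H_s/15 = 10.3253 h.
B: H_s = arccos(−tan -11.2° · tan 6.3°) = 88.75°, so 2H_s/15 = 11.8333 h.
A − B = 10.3253 − 11.8333 = -1.5080 h.

-1.51 h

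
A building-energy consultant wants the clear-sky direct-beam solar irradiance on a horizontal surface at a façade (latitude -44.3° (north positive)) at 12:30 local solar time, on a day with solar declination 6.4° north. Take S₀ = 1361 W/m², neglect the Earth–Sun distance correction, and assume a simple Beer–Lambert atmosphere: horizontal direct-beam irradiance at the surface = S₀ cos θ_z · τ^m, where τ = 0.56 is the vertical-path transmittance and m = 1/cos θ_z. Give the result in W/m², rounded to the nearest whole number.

Hour angle H = 15° × (12.5 − 12) = 7.50°.
With φ = -44.3°, δ = 6.4°, H = 7.50°: sin φ sin δ = -0.0779, cos φ cos δ cos H = 0.7051, so cos θ_z = 0.6272.
Air mass m = 1/cos θ_z = 1/0.6272 = 1.594; τ^m = 0.56^1.594 = 0.3968.
Surface direct beam = 1361 × 0.6272 × 0.3968 = 338.72 W/m².

339 W/m²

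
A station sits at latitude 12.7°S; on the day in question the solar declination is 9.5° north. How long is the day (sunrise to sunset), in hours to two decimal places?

−tan φ tan δ = −(-0.2254)(0.1673) = 0.0377; H_s = arccos(0.0377) = 87.84°.
Day length = 2 H_s / 15° h⁻¹ = 175.68° / 15 = 11.712 h.

11.71 hours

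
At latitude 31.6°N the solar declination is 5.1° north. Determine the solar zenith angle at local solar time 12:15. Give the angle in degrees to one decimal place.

Hour angle H = 15° × (12.25 − 12) = 3.75°.
With φ = 31.6°, δ = 5.1°, H = 3.75°: sin φ sin δ = 0.0466, cos φ cos δ cos H = 0.8465, so cos θ_z = 0.8931.
θ_z = arccos(0.8931) = 26.73°.

26.7°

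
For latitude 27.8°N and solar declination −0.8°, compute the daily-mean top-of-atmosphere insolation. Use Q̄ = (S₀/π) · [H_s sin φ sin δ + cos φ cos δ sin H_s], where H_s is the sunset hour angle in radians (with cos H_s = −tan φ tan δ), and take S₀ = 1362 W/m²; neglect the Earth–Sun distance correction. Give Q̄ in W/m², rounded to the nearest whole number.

379 W/m²

−tan φ tan δ = −(0.5272)(-0.0140) = 0.0074; H_s = arccos(0.0074) = 89.58°. In radians, H_s = 1.5635.
H_s sin φ sin δ = 1.5635 × 0.4664 × -0.0140 = -0.0102.
cos φ cos δ sin H_s = 0.8846 × 0.9999 × 1.0000 = 0.8845.
Q̄ = (1362/π) × (-0.0102 + 0.8845) = 433.54 × 0.8743 = 379.04 W/m².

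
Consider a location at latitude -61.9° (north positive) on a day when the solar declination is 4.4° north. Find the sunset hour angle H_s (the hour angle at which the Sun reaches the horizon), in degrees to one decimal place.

81.7°

cos H_s = −tan(-61.9°) · tan(4.4°) = 0.1441, so H_s = arccos(0.1441) = 81.71°.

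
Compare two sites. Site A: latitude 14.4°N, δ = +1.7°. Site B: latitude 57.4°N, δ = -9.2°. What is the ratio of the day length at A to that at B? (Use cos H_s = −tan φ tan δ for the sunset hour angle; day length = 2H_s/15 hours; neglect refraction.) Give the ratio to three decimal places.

1.201

A: H_s = arccos(−tan 14.4° · tan 1.7°) = 90.44°, so 2H_s/15 = 12.0587 h.
B: H_s = arccos(−tan 57.4° · tan -9.2°) = 75.33°, so 2H_s/15 = 10.0440 h.
Ratio A/B = 12.0587 / 10.0440 = 1.2006.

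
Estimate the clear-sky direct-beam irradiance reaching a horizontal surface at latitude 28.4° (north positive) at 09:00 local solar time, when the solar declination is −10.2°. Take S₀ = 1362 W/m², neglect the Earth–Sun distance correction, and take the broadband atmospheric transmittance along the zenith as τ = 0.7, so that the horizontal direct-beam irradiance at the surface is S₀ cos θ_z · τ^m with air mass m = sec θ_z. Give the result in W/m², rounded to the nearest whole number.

366 W/m²

Hour angle H = 15° × (9 − 12) = -45.00°.
cos θ_z = sin(28.4°) sin(-10.2°) + cos(28.4°) cos(-10.2°) cos(-45.00°) = -0.0842 + 0.6122 = 0.5280.
Air mass m = 1/cos θ_z = 1/0.5280 = 1.894; τ^m = 0.7^1.894 = 0.5089.
Surface direct beam = 1362 × 0.5280 × 0.5089 = 365.97 W/m².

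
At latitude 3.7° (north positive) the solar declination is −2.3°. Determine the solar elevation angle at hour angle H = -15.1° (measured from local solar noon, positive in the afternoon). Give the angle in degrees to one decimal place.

73.8°

cos θ_z = sin φ sin δ + cos φ cos δ cos H = (0.0645)(-0.0401) + (0.9979)(0.9992)(0.9655) = 0.9601.
θ_z = arccos(0.9601) = 16.24°, so the elevation is 90° − 16.24° = 73.76°.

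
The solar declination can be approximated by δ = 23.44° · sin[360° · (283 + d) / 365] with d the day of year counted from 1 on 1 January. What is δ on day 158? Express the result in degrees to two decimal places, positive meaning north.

360 × (283 + 158) / 365 = 434.959°; sin(434.959°) = 0.9657.
δ = 23.44 × 0.9657 = 22.636° ≈ +22.64°.

+22.64°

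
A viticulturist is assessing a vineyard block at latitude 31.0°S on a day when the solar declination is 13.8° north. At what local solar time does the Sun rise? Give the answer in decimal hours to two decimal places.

The sunset hour angle satisfies cos H_s = −tan φ tan δ = 0.1476, giving H_s = 81.51°.
Sunrise is at 12 − H_s/15 = 12 − 5.434 = 6.566 h local solar time.

6.57 h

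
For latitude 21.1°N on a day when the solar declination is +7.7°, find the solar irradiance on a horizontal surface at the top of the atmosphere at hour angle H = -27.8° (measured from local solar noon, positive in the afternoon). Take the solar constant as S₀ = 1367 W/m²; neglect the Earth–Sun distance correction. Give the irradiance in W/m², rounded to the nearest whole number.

cos θ_z = sin(21.1°) sin(7.7°) + cos(21.1°) cos(7.7°) cos(-27.80°) = 0.0482 + 0.8178 = 0.8660.
Top-of-atmosphere irradiance = S₀ cos θ_z = 1367 × 0.8660 = 1183.82 W/m².

1184 W/m²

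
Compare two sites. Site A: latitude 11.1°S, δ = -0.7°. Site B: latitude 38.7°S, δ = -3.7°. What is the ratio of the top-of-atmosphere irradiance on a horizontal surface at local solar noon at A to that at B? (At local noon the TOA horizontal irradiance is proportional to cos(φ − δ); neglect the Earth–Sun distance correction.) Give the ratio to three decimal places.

1.201

A: cos θ_z = cos(-11.1° − (-0.7°)) = 0.9836.
B: cos θ_z = cos(-38.7° − (-3.7°)) = 0.8192.
Ratio A/B = 0.9836 / 0.8192 = 1.2007.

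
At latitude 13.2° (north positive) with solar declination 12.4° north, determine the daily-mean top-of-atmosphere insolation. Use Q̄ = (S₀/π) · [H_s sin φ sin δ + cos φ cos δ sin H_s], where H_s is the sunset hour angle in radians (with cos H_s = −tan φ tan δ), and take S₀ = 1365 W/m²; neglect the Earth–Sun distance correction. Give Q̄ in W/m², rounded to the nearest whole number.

The sunset hour angle satisfies cos H_s = −tan φ tan δ = -0.0516, giving H_s = 92.96°. In radians, H_s = 1.6225.
H_s sin φ sin δ = 1.6225 × 0.2284 × 0.2147 = 0.0796.
cos φ cos δ sin H_s = 0.9736 × 0.9767 × 0.9987 = 0.9497.
Q̄ = (1365/π) × (0.0796 + 0.9497) = 434.49 × 1.0293 = 447.22 W/m².

447 W/m²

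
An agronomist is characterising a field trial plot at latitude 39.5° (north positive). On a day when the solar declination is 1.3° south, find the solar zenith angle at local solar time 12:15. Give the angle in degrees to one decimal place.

Hour angle H = 15° × (12.25 − 12) = 3.75°.
With φ = 39.5°, δ = -1.3°, H = 3.75°: sin φ sin δ = -0.0144, cos φ cos δ cos H = 0.7698, so cos θ_z = 0.7554.
θ_z = arccos(0.7554) = 40.94°.

40.9°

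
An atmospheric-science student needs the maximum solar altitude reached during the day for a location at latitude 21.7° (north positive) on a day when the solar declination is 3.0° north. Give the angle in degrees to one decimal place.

At local solar noon the hour angle is zero, so the elevation is 90° − |φ − δ| = 90° − |21.7° − (3.0°)| = 90° − 18.7° = 71.3°.

71.3°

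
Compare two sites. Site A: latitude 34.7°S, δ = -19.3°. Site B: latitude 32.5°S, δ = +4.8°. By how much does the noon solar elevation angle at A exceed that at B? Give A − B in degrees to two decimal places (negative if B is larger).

A: 90° − |-34.7 − (-19.3)| = 74.60°.
B: 90° − |-32.5 − (4.8)| = 52.70°.
A − B = 74.60 − 52.70 = 21.90°.

+21.90°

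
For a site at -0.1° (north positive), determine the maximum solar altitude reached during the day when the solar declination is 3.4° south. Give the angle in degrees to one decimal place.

At local solar noon the hour angle is zero, so the elevation is 90° − |φ − δ| = 90° − |-0.1° − (-3.4°)| = 90° − 3.3° = 86.7°.

86.7°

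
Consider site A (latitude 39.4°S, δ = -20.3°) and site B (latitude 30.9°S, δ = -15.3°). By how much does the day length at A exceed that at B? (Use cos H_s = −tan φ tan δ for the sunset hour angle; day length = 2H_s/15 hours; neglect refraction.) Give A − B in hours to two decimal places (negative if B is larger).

A: H_s = arccos(−tan -39.4° · tan -20.3°) = 107.69°, so 2H_s/15 = 14.3587 h.
B: H_s = arccos(−tan -30.9° · tan -15.3°) = 99.42°, so 2H_s/15 = 13.2560 h.
A − B = 14.3587 − 13.2560 = 1.1027 h.

+1.10 h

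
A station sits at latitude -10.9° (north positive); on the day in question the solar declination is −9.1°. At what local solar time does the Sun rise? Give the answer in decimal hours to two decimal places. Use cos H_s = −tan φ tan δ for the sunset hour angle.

The sunset hour angle satisfies cos H_s = −tan φ tan δ = -0.0308, giving H_s = 91.76°.
Sunrise is at 12 − H_s/15 = 12 − 6.117 = 5.883 h local solar time.

5.88 h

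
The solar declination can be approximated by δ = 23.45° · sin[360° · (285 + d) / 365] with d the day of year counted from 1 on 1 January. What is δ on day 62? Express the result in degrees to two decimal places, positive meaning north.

360 × (285 + 62) / 365 = 342.247°; sin(342.247°) = -0.3049.
δ = 23.45 × -0.3049 = -7.150° ≈ -7.15°.

-7.15°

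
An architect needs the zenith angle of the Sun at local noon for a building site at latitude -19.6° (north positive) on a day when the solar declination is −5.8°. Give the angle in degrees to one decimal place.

13.8°

At local solar noon the hour angle is zero, so the zenith angle is |φ − δ| = |-19.6° − (-5.8°)| = 13.8°.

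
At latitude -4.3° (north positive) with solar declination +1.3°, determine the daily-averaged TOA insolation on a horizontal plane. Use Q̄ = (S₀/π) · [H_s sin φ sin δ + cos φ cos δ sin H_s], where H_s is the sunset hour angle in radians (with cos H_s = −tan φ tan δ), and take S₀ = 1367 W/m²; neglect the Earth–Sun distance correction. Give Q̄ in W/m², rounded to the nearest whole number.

433 W/m²

cos H_s = −tan(-4.3°) · tan(1.3°) = 0.0017, so H_s = arccos(0.0017) = 89.90°. In radians, H_s = 1.5691.
H_s sin φ sin δ = 1.5691 × -0.0750 × 0.0227 = -0.0027.
cos φ cos δ sin H_s = 0.9972 × 0.9997 × 1.0000 = 0.9969.
Q̄ = (1367/π) × (-0.0027 + 0.9969) = 435.13 × 0.9942 = 432.61 W/m².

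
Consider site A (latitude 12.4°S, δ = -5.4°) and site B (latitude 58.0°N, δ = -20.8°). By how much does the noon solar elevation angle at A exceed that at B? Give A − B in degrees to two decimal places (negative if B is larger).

A: 90° − |-12.4 − (-5.4)| = 83.00°.
B: 90° − |58.0 − (-20.8)| = 11.20°.
A − B = 83.00 − 11.20 = 71.80°.

+71.80°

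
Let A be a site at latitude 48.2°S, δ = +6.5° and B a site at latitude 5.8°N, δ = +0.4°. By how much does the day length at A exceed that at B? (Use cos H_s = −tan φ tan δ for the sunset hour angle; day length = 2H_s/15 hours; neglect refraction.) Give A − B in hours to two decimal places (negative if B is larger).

-0.98 h

A: H_s = arccos(−tan -48.2° · tan 6.5°) = 82.68°, so 2H_s/15 = 11.0240 h.
B: H_s = arccos(−tan 5.8° · tan 0.4°) = 90.04°, so 2H_s/15 = 12.0053 h.
A − B = 11.0240 − 12.0053 = -0.9813 h.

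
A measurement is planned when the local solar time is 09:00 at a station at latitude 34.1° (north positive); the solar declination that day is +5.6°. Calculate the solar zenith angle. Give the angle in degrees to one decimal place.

50.4°

Hour angle H = 15° × (9 − 12) = -45.00°.
cos θ_z = sin(34.1°) sin(5.6°) + cos(34.1°) cos(5.6°) cos(-45.00°) = 0.0547 + 0.5827 = 0.6374.
θ_z = arccos(0.6374) = 50.40°.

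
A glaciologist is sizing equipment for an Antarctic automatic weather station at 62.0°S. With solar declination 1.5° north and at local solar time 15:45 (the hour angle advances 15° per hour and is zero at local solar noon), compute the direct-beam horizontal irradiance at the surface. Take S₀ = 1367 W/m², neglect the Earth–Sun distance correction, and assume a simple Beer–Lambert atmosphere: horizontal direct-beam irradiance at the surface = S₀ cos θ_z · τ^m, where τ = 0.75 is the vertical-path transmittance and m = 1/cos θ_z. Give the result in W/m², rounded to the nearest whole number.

Hour angle H = 15° × (15.75 − 12) = 56.25°.
cos θ_z = sin φ sin δ + cos φ cos δ cos H = (-0.8829)(0.0262) + (0.4695)(0.9997)(0.5556) = 0.2376.
Air mass m = 1/cos θ_z = 1/0.2376 = 4.209; τ^m = 0.75^4.209 = 0.2979.
Surface direct beam = 1367 × 0.2376 × 0.2979 = 96.76 W/m².

97 W/m²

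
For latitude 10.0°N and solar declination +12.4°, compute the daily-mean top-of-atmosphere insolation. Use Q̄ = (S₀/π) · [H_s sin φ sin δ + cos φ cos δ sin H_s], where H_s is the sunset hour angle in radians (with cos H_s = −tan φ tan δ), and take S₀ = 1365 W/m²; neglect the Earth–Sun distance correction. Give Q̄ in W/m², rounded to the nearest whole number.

−tan φ tan δ = −(0.1763)(0.2199) = -0.0388; H_s = arccos(-0.0388) = 92.22°. In radians, H_s = 1.6095.
H_s sin φ sin δ = 1.6095 × 0.1736 × 0.2147 = 0.0600.
cos φ cos δ sin H_s = 0.9848 × 0.9767 × 0.9993 = 0.9612.
Q̄ = (1365/π) × (0.0600 + 0.9612) = 434.49 × 1.0212 = 443.70 W/m².

444 W/m²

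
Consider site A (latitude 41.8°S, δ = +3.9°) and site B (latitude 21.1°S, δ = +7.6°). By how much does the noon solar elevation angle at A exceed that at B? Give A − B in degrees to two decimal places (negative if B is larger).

A: 90° − |-41.8 − (3.9)| = 44.30°.
B: 90° − |-21.1 − (7.6)| = 61.30°.
A − B = 44.30 − 61.30 = -17.00°.

-17.00°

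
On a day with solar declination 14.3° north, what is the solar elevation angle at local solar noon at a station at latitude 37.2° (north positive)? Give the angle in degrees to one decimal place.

67.1°

At local solar noon the hour angle is zero, so the elevation is 90° − |φ − δ| = 90° − |37.2° − (14.3°)| = 90° − 22.9° = 67.1°.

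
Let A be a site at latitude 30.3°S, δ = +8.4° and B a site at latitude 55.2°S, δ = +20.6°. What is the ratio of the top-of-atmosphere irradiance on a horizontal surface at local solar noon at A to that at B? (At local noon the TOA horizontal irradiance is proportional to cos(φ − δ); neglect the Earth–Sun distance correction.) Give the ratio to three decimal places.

A: cos θ_z = cos(-30.3° − (8.4°)) = 0.7804.
B: cos θ_z = cos(-55.2° − (20.6°)) = 0.2453.
Ratio A/B = 0.7804 / 0.2453 = 3.1814.

3.181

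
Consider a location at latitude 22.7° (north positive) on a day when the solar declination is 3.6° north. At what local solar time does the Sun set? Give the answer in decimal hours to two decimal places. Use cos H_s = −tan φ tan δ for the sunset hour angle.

The sunset hour angle satisfies cos H_s = −tan φ tan δ = -0.0263, giving H_s = 91.51°.
Sunset is at 12 + H_s/15 = 12 + 6.101 = 18.101 h local solar time.

18.10 h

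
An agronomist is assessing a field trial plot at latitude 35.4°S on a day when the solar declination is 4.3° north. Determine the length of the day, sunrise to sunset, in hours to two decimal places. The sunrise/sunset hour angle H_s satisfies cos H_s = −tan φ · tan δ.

−tan φ tan δ = −(-0.7107)(0.0752) = 0.0534; H_s = arccos(0.0534) = 86.94°.
Day length = 2 H_s / 15° h⁻¹ = 173.88° / 15 = 11.592 h.

11.59 hours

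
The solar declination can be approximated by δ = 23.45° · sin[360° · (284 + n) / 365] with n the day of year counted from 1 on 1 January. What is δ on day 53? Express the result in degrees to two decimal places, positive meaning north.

-10.87°

360 × (284 + 53) / 365 = 332.384°; sin(332.384°) = -0.4635.
δ = 23.45 × -0.4635 = -10.869° ≈ -10.87°.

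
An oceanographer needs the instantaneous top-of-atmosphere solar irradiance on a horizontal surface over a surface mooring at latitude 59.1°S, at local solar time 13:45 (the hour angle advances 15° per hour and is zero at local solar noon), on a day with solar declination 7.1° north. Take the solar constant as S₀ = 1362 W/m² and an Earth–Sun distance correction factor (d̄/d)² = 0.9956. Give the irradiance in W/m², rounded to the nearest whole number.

476 W/m²

Hour angle H = 15° × (13.75 − 12) = 26.25°.
With φ = -59.1°, δ = 7.1°, H = 26.25°: sin φ sin δ = -0.1061, cos φ cos δ cos H = 0.4570, so cos θ_z = 0.3509.
Top-of-atmosphere irradiance = S₀ (d̄/d)² cos θ_z = 1362 × 0.9956 × 0.3509 = 475.82 W/m².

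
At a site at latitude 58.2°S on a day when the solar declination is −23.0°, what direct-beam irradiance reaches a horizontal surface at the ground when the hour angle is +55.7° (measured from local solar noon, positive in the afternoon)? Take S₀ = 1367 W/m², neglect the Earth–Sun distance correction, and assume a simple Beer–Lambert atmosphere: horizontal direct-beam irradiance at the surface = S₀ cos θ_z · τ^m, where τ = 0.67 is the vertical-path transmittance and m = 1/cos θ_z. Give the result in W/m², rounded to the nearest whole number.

cos θ_z = sin φ sin δ + cos φ cos δ cos H = (-0.8499)(-0.3907) + (0.5270)(0.9205)(0.5635) = 0.6054.
Air mass m = 1/cos θ_z = 1/0.6054 = 1.652; τ^m = 0.67^1.652 = 0.5160.
Surface direct beam = 1367 × 0.6054 × 0.5160 = 427.03 W/m².

427 W/m²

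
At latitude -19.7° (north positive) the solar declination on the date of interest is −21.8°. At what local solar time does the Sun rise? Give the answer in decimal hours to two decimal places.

5.45 h

−tan φ tan δ = −(-0.3581)(-0.4000) = -0.1432; H_s = arccos(-0.1432) = 98.23°.
Sunrise is at 12 − H_s/15 = 12 − 6.549 = 5.451 h local solar time.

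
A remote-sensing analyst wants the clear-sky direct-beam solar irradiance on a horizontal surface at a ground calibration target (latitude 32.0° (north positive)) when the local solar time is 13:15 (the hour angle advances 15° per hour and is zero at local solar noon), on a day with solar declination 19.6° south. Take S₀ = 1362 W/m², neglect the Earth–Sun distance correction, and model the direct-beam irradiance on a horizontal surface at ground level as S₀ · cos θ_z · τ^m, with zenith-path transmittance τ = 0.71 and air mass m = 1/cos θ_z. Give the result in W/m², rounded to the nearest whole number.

Hour angle H = 15° × (13.25 − 12) = 18.75°.
cos θ_z = sin(32.0°) sin(-19.6°) + cos(32.0°) cos(-19.6°) cos(18.75°) = -0.1778 + 0.7565 = 0.5787.
Air mass m = 1/cos θ_z = 1/0.5787 = 1.728; τ^m = 0.71^1.728 = 0.5533.
Surface direct beam = 1362 × 0.5787 × 0.5533 = 436.11 W/m².

436 W/m²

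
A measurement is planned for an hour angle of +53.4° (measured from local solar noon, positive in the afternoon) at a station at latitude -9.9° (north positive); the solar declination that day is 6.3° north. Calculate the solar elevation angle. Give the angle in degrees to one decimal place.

34.4°

cos θ_z = sin φ sin δ + cos φ cos δ cos H = (-0.1719)(0.1097) + (0.9851)(0.9940)(0.5962) = 0.5649.
θ_z = arccos(0.5649) = 55.60°, so the elevation is 90° − 55.60° = 34.40°.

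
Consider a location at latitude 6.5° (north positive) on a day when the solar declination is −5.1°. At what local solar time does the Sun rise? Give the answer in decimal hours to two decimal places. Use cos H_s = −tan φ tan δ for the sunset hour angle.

The sunset hour angle satisfies cos H_s = −tan φ tan δ = 0.0102, giving H_s = 89.42°.
Sunrise is at 12 − H_s/15 = 12 − 5.961 = 6.039 h local solar time.

6.04 h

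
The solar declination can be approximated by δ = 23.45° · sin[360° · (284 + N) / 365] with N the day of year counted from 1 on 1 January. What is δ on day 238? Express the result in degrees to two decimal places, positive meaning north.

360 × (284 + 238) / 365 = 514.849°; sin(514.849°) = 0.4250.
δ = 23.45 × 0.4250 = 9.966° ≈ +9.97°.

+9.97°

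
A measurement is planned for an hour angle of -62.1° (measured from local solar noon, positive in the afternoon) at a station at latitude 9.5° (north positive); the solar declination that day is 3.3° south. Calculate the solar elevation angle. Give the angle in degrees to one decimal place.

26.8°

cos θ_z = sin φ sin δ + cos φ cos δ cos H = (0.1650)(-0.0576) + (0.9863)(0.9983)(0.4679) = 0.4512.
θ_z = arccos(0.4512) = 63.18°, so the elevation is 90° − 63.18° = 26.82°.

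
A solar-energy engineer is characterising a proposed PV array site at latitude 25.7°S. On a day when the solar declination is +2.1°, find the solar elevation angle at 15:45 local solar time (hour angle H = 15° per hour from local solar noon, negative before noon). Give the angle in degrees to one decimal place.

29.0°

Hour angle H = 15° × (15.75 − 12) = 56.25°.
With φ = -25.7°, δ = 2.1°, H = 56.25°: sin φ sin δ = -0.0159, cos φ cos δ cos H = 0.5003, so cos θ_z = 0.4844.
θ_z = arccos(0.4844) = 61.03°, so the elevation is 90° − 61.03° = 28.97°.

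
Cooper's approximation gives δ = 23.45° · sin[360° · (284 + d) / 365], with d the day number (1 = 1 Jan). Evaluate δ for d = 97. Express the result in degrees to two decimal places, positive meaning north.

+6.38°

360 × (284 + 97) / 365 = 375.781°; sin(375.781°) = 0.2720.
δ = 23.45 × 0.2720 = 6.378° ≈ +6.38°.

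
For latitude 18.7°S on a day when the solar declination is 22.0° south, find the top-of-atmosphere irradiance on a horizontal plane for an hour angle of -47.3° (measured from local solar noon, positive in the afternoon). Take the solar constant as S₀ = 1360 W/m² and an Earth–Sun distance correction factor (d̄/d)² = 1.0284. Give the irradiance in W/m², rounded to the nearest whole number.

1001 W/m²

cos θ_z = sin(-18.7°) sin(-22.0°) + cos(-18.7°) cos(-22.0°) cos(-47.30°) = 0.1201 + 0.5956 = 0.7157.
Top-of-atmosphere irradiance = S₀ (d̄/d)² cos θ_z = 1360 × 1.0284 × 0.7157 = 1001.00 W/m².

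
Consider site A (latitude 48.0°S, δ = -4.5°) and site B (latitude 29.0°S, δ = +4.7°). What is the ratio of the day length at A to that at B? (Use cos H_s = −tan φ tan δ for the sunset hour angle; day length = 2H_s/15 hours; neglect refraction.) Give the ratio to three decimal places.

1.087

A: H_s = arccos(−tan -48.0° · tan -4.5°) = 95.01°, so 2H_s/15 = 12.6680 h.
B: H_s = arccos(−tan -29.0° · tan 4.7°) = 87.39°, so 2H_s/15 = 11.6520 h.
Ratio A/B = 12.6680 / 11.6520 = 1.0872.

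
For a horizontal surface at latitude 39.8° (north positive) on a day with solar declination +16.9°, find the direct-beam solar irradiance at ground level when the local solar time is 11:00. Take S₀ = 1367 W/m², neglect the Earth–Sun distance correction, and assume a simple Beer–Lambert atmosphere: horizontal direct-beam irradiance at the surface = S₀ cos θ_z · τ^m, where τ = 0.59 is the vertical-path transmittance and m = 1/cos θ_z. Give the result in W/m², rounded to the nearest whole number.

Hour angle H = 15° × (11 − 12) = -15.00°.
cos θ_z = sin φ sin δ + cos φ cos δ cos H = (0.6401)(0.2907) + (0.7683)(0.9568)(0.9659) = 0.8961.
Air mass m = 1/cos θ_z = 1/0.8961 = 1.116; τ^m = 0.59^1.116 = 0.5550.
Surface direct beam = 1367 × 0.8961 × 0.5550 = 679.86 W/m².

680 W/m²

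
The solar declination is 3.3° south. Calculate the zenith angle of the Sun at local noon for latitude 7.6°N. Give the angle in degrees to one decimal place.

10.9°

At local solar noon the hour angle is zero, so the zenith angle is |φ − δ| = |7.6° − (-3.3°)| = 10.9°.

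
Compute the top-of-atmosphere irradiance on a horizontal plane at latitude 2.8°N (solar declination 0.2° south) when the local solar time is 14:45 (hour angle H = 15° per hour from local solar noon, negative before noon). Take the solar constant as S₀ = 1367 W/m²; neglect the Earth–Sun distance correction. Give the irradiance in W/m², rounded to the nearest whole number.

1026 W/m²

Hour angle H = 15° × (14.75 − 12) = 41.25°.
With φ = 2.8°, δ = -0.2°, H = 41.25°: sin φ sin δ = -0.0002, cos φ cos δ cos H = 0.7509, so cos θ_z = 0.7507.
Top-of-atmosphere irradiance = S₀ cos θ_z = 1367 × 0.7507 = 1026.21 W/m².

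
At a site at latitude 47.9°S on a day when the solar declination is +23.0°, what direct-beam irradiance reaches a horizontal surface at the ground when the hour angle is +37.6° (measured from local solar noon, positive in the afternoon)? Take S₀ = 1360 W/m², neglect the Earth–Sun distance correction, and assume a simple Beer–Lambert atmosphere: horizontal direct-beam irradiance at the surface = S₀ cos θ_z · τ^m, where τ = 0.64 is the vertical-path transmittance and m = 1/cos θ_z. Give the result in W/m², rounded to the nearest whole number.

With φ = -47.9°, δ = 23.0°, H = 37.60°: sin φ sin δ = -0.2899, cos φ cos δ cos H = 0.4889, so cos θ_z = 0.1990.
Air mass m = 1/cos θ_z = 1/0.1990 = 5.025; τ^m = 0.64^5.025 = 0.1062.
Surface direct beam = 1360 × 0.1990 × 0.1062 = 28.74 W/m².

29 W/m²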